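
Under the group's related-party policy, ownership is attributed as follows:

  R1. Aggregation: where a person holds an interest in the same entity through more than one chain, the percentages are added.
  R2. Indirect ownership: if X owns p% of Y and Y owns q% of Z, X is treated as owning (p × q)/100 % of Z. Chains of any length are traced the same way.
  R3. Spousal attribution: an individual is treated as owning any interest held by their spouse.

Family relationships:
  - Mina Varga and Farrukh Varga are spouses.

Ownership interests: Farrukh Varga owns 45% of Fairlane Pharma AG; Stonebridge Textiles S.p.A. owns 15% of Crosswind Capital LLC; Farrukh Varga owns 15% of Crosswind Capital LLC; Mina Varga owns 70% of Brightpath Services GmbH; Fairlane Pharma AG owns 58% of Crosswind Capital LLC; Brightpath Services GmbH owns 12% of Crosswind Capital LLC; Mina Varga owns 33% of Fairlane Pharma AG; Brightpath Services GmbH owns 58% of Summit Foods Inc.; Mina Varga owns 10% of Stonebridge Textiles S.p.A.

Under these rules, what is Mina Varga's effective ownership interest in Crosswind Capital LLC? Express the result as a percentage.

By spousal attribution (R3), Mina Varga is treated as also owning Farrukh Varga's interest in Fairlane Pharma AG, giving 33% + 45% = 78%.
By spousal attribution (R3), Mina Varga is treated as owning Farrukh Varga's 15% interest in Crosswind Capital LLC.
Chain via Brightpath Services GmbH (R2): 70% × 12% = 8.4% of Crosswind Capital LLC.
Chain via Fairlane Pharma AG (R2): 78% × 58% = 45.24% of Crosswind Capital LLC.
Chain via Stonebridge Textiles S.p.A. (R2): 10% × 15% = 1.5% of Crosswind Capital LLC.
Direct interest in Crosswind Capital LLC: 15%.
Aggregating (R1): 8.4% + 45.24% + 1.5% + 15% = 70.14%.

70.14%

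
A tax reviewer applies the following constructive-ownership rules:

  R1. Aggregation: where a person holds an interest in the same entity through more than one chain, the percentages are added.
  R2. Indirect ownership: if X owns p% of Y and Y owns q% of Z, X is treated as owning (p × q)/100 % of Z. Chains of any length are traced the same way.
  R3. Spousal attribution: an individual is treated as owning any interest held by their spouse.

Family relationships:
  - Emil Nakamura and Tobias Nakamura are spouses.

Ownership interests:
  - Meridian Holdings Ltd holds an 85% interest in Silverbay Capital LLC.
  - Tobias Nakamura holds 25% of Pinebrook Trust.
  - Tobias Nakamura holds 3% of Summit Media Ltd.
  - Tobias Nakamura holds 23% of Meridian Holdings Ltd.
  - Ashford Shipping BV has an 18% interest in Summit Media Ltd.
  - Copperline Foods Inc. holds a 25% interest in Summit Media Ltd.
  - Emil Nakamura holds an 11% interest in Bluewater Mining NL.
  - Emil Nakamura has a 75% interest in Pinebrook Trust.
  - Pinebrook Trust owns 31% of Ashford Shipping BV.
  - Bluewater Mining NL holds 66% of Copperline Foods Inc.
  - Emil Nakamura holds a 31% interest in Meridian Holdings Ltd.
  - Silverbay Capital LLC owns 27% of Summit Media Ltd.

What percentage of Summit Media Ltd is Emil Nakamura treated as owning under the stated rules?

22.788%

By spousal attribution (R3), Emil Nakamura is treated as also owning Tobias Nakamura's interest in Pinebrook Trust, giving 75% + 25% = 100%.
By spousal attribution (R3), Emil Nakamura is treated as also owning Tobias Nakamura's interest in Meridian Holdings Ltd, giving 31% + 23% = 54%.
By spousal attribution (R3), Emil Nakamura is treated as owning Tobias Nakamura's 3% interest in Summit Media Ltd.
Chain via Bluewater Mining NL → Copperline Foods Inc. (R2): 11% × 66% × 25% = 1.815% of Summit Media Ltd.
Chain via Pinebrook Trust → Ashford Shipping BV (R2): 100% × 31% × 18% = 5.58% of Summit Media Ltd.
Chain via Meridian Holdings Ltd → Silverbay Capital LLC (R2): 54% × 85% × 27% = 12.393% of Summit Media Ltd.
Direct interest in Summit Media Ltd: 3%.
Aggregating (R1): 1.815% + 5.58% + 12.393% + 3% = 22.788%.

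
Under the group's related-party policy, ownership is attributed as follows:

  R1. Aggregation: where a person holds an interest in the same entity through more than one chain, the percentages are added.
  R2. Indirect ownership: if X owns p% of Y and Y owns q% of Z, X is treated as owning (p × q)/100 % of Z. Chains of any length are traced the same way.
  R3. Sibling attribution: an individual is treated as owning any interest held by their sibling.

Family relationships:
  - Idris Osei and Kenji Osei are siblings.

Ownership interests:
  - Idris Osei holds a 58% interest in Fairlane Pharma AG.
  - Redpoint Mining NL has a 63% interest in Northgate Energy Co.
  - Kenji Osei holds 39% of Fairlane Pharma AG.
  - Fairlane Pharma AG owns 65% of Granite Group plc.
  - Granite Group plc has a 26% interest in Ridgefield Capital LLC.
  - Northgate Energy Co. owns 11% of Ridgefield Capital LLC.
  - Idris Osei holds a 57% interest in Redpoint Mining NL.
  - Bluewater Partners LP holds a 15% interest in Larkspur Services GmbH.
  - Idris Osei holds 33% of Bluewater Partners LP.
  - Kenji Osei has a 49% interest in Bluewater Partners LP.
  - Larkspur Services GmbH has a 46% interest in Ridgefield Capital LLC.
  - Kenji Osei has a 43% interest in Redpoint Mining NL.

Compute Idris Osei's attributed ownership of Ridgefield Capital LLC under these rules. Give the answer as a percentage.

28.981%

By sibling attribution (R3), Idris Osei is treated as also owning Kenji Osei's interest in Fairlane Pharma AG, giving 58% + 39% = 97%.
By sibling attribution (R3), Idris Osei is treated as also owning Kenji Osei's interest in Redpoint Mining NL, giving 57% + 43% = 100%.
By sibling attribution (R3), Idris Osei is treated as also owning Kenji Osei's interest in Bluewater Partners LP, giving 33% + 49% = 82%.
Chain via Fairlane Pharma AG → Granite Group plc (R2): 97% × 65% × 26% = 16.393% of Ridgefield Capital LLC.
Chain via Redpoint Mining NL → Northgate Energy Co. (R2): 100% × 63% × 11% = 6.93% of Ridgefield Capital LLC.
Chain via Bluewater Partners LP → Larkspur Services GmbH (R2): 82% × 15% × 46% = 5.658% of Ridgefield Capital LLC.
Aggregating (R1): 16.393% + 6.93% + 5.658% = 28.981%.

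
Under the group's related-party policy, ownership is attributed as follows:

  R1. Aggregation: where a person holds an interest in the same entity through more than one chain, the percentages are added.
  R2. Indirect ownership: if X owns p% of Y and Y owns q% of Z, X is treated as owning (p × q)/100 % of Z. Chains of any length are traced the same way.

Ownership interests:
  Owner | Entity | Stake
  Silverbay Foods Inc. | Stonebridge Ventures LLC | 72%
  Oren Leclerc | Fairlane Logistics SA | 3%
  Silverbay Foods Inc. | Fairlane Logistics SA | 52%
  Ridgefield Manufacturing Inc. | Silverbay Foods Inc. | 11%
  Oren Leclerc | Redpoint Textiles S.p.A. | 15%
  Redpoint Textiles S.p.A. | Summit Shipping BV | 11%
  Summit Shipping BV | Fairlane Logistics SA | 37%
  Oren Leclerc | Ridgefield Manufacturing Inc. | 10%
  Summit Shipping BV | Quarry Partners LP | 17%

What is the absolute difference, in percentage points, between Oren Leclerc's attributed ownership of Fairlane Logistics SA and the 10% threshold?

Chain via Redpoint Textiles S.p.A. → Summit Shipping BV (R2): 15% × 11% × 37% = 0.6105% of Fairlane Logistics SA.
Chain via Ridgefield Manufacturing Inc. → Silverbay Foods Inc. (R2): 10% × 11% × 52% = 0.572% of Fairlane Logistics SA.
Direct interest in Fairlane Logistics SA: 3%.
Aggregating (R1): 0.6105% + 0.572% + 3% = 4.1825%.
4.1825% falls short of the 10% threshold by 5.8175 percentage points.

5.8175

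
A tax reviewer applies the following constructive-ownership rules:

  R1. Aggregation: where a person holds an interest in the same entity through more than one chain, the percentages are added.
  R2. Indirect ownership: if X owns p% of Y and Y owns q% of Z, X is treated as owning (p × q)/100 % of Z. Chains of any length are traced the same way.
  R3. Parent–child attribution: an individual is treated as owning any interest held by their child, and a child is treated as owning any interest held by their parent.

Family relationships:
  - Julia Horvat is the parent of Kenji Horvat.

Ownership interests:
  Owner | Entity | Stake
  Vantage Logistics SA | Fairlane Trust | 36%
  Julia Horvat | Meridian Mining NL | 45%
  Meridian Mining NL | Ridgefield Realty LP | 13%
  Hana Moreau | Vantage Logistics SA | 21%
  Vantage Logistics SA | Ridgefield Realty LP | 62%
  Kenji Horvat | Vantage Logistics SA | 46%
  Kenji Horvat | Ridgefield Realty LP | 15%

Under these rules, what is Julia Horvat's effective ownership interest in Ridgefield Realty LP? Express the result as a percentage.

By parent–child attribution (R3), Julia Horvat is treated as owning Kenji Horvat's 46% interest in Vantage Logistics SA.
By parent–child attribution (R3), Julia Horvat is treated as owning Kenji Horvat's 15% interest in Ridgefield Realty LP.
Chain via Meridian Mining NL (R2): 45% × 13% = 5.85% of Ridgefield Realty LP.
Chain via Vantage Logistics SA (R2): 46% × 62% = 28.52% of Ridgefield Realty LP.
Direct interest in Ridgefield Realty LP: 15%.
Aggregating (R1): 5.85% + 28.52% + 15% = 49.37%.

49.37%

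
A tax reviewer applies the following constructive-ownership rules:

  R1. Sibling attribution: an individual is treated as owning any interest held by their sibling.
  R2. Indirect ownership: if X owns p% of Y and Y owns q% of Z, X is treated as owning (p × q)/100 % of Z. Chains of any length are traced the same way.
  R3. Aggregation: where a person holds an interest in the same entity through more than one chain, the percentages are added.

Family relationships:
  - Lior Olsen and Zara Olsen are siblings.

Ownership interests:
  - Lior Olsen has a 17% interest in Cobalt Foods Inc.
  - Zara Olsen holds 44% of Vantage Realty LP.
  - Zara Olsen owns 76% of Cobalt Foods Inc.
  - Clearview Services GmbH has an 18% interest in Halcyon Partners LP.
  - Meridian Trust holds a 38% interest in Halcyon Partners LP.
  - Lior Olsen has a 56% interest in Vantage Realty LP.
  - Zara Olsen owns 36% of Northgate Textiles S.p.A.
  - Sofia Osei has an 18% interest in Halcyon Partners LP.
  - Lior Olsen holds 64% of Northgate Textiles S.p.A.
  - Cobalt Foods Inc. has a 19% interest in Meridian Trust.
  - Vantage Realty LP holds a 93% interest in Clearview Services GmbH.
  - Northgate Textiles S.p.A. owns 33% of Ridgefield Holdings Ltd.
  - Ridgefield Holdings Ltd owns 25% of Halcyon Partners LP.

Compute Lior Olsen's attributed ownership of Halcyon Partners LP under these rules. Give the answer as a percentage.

31.7046%

By sibling attribution (R1), Lior Olsen is treated as also owning Zara Olsen's interest in Vantage Realty LP, giving 56% + 44% = 100%.
By sibling attribution (R1), Lior Olsen is treated as also owning Zara Olsen's interest in Cobalt Foods Inc, giving 17% + 76% = 93%.
By sibling attribution (R1), Lior Olsen is treated as also owning Zara Olsen's interest in Northgate Textiles S.p.A, giving 64% + 36% = 100%.
Chain via Vantage Realty LP → Clearview Services GmbH (R2): 100% × 93% × 18% = 16.74% of Halcyon Partners LP.
Chain via Cobalt Foods Inc. → Meridian Trust (R2): 93% × 19% × 38% = 6.7146% of Halcyon Partners LP.
Chain via Northgate Textiles S.p.A. → Ridgefield Holdings Ltd (R2): 100% × 33% × 25% = 8.25% of Halcyon Partners LP.
Aggregating (R3): 16.74% + 6.7146% + 8.25% = 31.7046%.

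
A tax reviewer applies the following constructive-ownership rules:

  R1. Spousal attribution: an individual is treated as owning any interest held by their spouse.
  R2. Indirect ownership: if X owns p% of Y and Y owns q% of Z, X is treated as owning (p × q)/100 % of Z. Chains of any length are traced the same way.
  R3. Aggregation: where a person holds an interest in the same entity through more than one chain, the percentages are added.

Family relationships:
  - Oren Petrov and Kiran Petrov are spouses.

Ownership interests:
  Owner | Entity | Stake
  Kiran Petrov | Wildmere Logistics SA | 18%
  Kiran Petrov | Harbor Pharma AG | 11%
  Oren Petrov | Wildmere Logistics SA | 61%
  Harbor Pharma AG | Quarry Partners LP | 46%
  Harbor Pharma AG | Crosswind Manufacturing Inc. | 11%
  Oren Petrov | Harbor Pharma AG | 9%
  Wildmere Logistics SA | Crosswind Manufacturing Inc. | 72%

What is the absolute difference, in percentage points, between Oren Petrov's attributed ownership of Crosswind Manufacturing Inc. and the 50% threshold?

9.08

By spousal attribution (R1), Oren Petrov is treated as also owning Kiran Petrov's interest in Wildmere Logistics SA, giving 61% + 18% = 79%.
By spousal attribution (R1), Oren Petrov is treated as also owning Kiran Petrov's interest in Harbor Pharma AG, giving 9% + 11% = 20%.
Chain via Wildmere Logistics SA (R2): 79% × 72% = 56.88% of Crosswind Manufacturing Inc.
Chain via Harbor Pharma AG (R2): 20% × 11% = 2.2% of Crosswind Manufacturing Inc.
Aggregating (R3): 56.88% + 2.2% = 59.08%.
59.08% exceeds the 50% threshold by 9.08 percentage points.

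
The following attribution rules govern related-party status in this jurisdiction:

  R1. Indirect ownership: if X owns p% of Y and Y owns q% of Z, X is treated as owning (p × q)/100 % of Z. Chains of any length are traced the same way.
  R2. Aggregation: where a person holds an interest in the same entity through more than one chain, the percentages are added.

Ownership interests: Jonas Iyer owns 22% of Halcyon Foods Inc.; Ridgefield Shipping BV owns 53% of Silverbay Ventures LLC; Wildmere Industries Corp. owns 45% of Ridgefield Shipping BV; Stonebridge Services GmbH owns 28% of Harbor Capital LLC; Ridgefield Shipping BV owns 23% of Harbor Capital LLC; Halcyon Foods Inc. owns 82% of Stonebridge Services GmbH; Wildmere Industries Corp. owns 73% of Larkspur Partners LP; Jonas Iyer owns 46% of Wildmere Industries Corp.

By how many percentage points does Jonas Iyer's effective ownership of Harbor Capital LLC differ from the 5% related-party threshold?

Chain via Wildmere Industries Corp. → Ridgefield Shipping BV (R1): 46% × 45% × 23% = 4.761% of Harbor Capital LLC.
Chain via Halcyon Foods Inc. → Stonebridge Services GmbH (R1): 22% × 82% × 28% = 5.0512% of Harbor Capital LLC.
Aggregating (R2): 4.761% + 5.0512% = 9.8122%.
9.8122% exceeds the 5% threshold by 4.8122 percentage points.

4.8122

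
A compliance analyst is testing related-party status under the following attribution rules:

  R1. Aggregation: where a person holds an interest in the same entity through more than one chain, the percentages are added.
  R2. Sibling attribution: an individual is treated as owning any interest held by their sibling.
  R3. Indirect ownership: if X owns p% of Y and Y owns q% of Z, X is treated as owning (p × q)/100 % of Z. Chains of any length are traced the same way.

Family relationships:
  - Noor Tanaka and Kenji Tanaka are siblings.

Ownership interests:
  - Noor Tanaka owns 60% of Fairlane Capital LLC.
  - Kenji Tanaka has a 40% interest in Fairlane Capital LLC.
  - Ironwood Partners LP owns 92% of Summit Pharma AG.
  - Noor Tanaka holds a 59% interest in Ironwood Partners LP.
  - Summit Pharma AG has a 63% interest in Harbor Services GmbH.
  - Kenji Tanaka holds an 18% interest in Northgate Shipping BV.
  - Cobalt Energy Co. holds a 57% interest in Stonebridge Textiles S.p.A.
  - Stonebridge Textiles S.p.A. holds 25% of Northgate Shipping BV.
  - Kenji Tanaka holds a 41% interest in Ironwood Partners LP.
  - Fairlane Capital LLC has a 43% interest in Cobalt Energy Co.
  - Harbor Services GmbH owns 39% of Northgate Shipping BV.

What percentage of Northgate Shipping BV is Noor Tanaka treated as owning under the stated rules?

By sibling attribution (R2), Noor Tanaka is treated as also owning Kenji Tanaka's interest in Ironwood Partners LP, giving 59% + 41% = 100%.
By sibling attribution (R2), Noor Tanaka is treated as also owning Kenji Tanaka's interest in Fairlane Capital LLC, giving 60% + 40% = 100%.
By sibling attribution (R2), Noor Tanaka is treated as owning Kenji Tanaka's 18% interest in Northgate Shipping BV.
Chain via Ironwood Partners LP → Summit Pharma AG → Harbor Services GmbH (R3): 100% × 92% × 63% × 39% = 22.6044% of Northgate Shipping BV.
Chain via Fairlane Capital LLC → Cobalt Energy Co. → Stonebridge Textiles S.p.A. (R3): 100% × 43% × 57% × 25% = 6.1275% of Northgate Shipping BV.
Direct interest in Northgate Shipping BV: 18%.
Aggregating (R1): 22.6044% + 6.1275% + 18% = 46.7319%.

46.7319%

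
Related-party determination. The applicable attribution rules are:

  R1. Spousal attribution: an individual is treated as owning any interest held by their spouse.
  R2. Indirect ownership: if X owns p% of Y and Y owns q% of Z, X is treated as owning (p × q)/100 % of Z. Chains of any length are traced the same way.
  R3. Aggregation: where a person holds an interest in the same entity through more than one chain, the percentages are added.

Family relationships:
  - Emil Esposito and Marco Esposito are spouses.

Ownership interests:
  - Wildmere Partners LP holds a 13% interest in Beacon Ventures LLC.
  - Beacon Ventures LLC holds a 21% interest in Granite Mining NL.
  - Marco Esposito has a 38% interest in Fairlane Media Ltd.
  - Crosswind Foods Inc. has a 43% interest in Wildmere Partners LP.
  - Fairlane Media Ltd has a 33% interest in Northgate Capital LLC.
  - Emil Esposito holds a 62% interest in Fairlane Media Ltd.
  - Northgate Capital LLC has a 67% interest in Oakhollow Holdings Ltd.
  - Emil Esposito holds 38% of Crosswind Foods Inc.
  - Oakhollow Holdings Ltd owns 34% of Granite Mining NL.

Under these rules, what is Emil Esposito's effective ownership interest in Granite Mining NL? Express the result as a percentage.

7.963482%

By spousal attribution (R1), Emil Esposito is treated as also owning Marco Esposito's interest in Fairlane Media Ltd, giving 62% + 38% = 100%.
Chain via Fairlane Media Ltd → Northgate Capital LLC → Oakhollow Holdings Ltd (R2): 100% × 33% × 67% × 34% = 7.5174% of Granite Mining NL.
Chain via Crosswind Foods Inc. → Wildmere Partners LP → Beacon Ventures LLC (R2): 38% × 43% × 13% × 21% = 0.446082% of Granite Mining NL.
Aggregating (R3): 7.5174% + 0.446082% = 7.963482%.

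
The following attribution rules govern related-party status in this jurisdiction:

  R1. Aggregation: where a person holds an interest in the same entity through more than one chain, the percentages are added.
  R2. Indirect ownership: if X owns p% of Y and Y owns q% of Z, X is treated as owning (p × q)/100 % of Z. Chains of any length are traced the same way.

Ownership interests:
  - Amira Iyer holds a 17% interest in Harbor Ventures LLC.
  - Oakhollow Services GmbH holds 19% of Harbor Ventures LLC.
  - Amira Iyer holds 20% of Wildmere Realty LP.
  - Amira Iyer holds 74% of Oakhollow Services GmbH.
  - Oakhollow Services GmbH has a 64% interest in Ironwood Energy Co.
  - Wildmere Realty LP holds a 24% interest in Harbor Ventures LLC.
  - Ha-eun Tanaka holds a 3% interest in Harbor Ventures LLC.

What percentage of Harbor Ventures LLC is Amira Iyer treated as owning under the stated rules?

35.86%

Chain via Oakhollow Services GmbH (R2): 74% × 19% = 14.06% of Harbor Ventures LLC.
Chain via Wildmere Realty LP (R2): 20% × 24% = 4.8% of Harbor Ventures LLC.
Direct interest in Harbor Ventures LLC: 17%.
Aggregating (R1): 14.06% + 4.8% + 17% = 35.86%.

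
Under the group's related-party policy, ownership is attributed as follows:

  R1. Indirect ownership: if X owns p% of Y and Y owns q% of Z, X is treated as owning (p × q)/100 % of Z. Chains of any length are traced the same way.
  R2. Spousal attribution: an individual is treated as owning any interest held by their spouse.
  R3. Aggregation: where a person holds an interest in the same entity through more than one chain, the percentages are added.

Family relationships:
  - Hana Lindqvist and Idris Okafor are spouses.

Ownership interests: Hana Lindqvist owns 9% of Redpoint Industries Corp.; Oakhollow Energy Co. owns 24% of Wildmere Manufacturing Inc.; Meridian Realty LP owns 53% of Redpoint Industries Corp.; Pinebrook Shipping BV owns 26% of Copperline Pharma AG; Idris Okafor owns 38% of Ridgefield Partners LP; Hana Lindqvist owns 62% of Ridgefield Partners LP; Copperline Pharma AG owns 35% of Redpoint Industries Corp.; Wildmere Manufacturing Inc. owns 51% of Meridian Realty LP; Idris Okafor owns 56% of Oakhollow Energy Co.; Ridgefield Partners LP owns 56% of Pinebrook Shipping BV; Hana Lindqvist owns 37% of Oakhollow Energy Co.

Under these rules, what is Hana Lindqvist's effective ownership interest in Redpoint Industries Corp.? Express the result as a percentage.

By spousal attribution (R2), Hana Lindqvist is treated as also owning Idris Okafor's interest in Ridgefield Partners LP, giving 62% + 38% = 100%.
By spousal attribution (R2), Hana Lindqvist is treated as also owning Idris Okafor's interest in Oakhollow Energy Co, giving 37% + 56% = 93%.
Chain via Ridgefield Partners LP → Pinebrook Shipping BV → Copperline Pharma AG (R1): 100% × 56% × 26% × 35% = 5.096% of Redpoint Industries Corp.
Chain via Oakhollow Energy Co. → Wildmere Manufacturing Inc. → Meridian Realty LP (R1): 93% × 24% × 51% × 53% = 6.033096% of Redpoint Industries Corp.
Direct interest in Redpoint Industries Corp: 9%.
Aggregating (R3): 5.096% + 6.033096% + 9% = 20.129096%.

20.129096%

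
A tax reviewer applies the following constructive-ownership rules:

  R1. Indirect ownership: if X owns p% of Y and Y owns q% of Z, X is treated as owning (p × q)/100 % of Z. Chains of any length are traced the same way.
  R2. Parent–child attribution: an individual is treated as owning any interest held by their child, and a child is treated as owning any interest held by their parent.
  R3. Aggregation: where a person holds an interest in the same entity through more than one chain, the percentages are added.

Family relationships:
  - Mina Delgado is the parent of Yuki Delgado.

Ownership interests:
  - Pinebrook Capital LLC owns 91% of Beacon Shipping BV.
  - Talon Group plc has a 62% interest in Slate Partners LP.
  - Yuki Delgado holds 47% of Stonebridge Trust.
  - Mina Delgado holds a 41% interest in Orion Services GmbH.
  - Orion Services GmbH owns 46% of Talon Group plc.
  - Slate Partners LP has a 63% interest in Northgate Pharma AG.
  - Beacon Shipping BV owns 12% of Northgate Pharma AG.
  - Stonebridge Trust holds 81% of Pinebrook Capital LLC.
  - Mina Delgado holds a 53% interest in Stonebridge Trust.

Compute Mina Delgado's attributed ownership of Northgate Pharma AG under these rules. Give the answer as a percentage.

By parent–child attribution (R2), Mina Delgado is treated as also owning Yuki Delgado's interest in Stonebridge Trust, giving 53% + 47% = 100%.
Chain via Stonebridge Trust → Pinebrook Capital LLC → Beacon Shipping BV (R1): 100% × 81% × 91% × 12% = 8.8452% of Northgate Pharma AG.
Chain via Orion Services GmbH → Talon Group plc → Slate Partners LP (R1): 41% × 46% × 62% × 63% = 7.366716% of Northgate Pharma AG.
Aggregating (R3): 8.8452% + 7.366716% = 16.211916%.

16.211916%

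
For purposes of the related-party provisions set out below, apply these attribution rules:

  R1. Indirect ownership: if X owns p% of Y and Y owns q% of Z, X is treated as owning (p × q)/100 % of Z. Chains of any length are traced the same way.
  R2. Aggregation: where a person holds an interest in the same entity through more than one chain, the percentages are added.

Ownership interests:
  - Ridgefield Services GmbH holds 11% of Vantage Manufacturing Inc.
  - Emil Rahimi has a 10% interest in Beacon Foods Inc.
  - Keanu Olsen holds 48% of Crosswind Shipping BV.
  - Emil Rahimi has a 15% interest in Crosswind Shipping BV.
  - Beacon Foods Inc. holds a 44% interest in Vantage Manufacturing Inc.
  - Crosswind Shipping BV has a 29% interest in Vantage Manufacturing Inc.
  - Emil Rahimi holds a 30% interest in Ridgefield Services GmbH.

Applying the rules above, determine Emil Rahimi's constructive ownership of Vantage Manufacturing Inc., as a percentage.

12.05%

Chain via Ridgefield Services GmbH (R1): 30% × 11% = 3.3% of Vantage Manufacturing Inc.
Chain via Crosswind Shipping BV (R1): 15% × 29% = 4.35% of Vantage Manufacturing Inc.
Chain via Beacon Foods Inc. (R1): 10% × 44% = 4.4% of Vantage Manufacturing Inc.
Aggregating (R2): 3.3% + 4.35% + 4.4% = 12.05%.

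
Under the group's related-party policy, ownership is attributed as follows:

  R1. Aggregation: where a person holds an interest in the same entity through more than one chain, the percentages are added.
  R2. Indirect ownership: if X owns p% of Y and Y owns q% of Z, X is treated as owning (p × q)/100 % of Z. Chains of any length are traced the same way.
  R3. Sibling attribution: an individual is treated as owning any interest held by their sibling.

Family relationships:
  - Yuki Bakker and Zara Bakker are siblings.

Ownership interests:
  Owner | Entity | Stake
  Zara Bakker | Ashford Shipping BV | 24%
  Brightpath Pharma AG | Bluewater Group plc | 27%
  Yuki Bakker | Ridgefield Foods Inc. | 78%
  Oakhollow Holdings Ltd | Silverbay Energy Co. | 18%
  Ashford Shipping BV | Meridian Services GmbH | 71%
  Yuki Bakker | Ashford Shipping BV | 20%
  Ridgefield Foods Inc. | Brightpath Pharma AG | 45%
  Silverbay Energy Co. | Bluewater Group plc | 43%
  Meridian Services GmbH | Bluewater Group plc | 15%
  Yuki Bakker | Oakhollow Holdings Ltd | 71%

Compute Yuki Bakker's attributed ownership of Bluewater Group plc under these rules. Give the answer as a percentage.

By sibling attribution (R3), Yuki Bakker is treated as also owning Zara Bakker's interest in Ashford Shipping BV, giving 20% + 24% = 44%.
Chain via Ridgefield Foods Inc. → Brightpath Pharma AG (R2): 78% × 45% × 27% = 9.477% of Bluewater Group plc.
Chain via Ashford Shipping BV → Meridian Services GmbH (R2): 44% × 71% × 15% = 4.686% of Bluewater Group plc.
Chain via Oakhollow Holdings Ltd → Silverbay Energy Co. (R2): 71% × 18% × 43% = 5.4954% of Bluewater Group plc.
Aggregating (R1): 9.477% + 4.686% + 5.4954% = 19.6584%.

19.6584%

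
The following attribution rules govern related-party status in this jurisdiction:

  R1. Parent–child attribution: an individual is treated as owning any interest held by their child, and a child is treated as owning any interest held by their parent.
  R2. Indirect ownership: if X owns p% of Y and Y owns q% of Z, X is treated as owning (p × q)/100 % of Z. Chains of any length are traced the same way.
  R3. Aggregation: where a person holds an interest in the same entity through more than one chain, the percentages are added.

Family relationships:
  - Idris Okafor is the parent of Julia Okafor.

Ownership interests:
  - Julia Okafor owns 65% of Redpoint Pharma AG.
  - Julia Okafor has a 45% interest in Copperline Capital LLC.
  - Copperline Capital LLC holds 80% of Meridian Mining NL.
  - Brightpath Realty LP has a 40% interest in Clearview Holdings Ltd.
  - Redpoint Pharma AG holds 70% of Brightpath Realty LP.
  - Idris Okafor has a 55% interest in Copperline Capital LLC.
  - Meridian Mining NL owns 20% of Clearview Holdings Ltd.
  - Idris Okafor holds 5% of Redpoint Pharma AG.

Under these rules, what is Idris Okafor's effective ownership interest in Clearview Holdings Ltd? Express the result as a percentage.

By parent–child attribution (R1), Idris Okafor is treated as also owning Julia Okafor's interest in Redpoint Pharma AG, giving 5% + 65% = 70%.
By parent–child attribution (R1), Idris Okafor is treated as also owning Julia Okafor's interest in Copperline Capital LLC, giving 55% + 45% = 100%.
Chain via Redpoint Pharma AG → Brightpath Realty LP (R2): 70% × 70% × 40% = 19.6% of Clearview Holdings Ltd.
Chain via Copperline Capital LLC → Meridian Mining NL (R2): 100% × 80% × 20% = 16% of Clearview Holdings Ltd.
Aggregating (R3): 19.6% + 16% = 35.6%.

35.6%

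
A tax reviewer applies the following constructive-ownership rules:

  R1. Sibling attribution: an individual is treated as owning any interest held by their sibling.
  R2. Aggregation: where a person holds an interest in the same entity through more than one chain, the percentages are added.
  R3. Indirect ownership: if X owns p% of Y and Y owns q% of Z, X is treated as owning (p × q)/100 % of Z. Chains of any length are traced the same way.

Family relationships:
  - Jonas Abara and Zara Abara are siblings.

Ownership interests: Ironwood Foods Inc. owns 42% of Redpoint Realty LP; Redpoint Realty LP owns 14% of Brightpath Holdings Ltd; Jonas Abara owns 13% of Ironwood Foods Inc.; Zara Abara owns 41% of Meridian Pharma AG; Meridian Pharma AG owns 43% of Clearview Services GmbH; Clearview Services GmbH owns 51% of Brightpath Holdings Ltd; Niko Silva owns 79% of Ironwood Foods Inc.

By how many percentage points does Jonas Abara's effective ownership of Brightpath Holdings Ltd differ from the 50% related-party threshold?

40.2443

By sibling attribution (R1), Jonas Abara is treated as owning Zara Abara's 41% interest in Meridian Pharma AG.
Chain via Ironwood Foods Inc. → Redpoint Realty LP (R3): 13% × 42% × 14% = 0.7644% of Brightpath Holdings Ltd.
Chain via Meridian Pharma AG → Clearview Services GmbH (R3): 41% × 43% × 51% = 8.9913% of Brightpath Holdings Ltd.
Aggregating (R2): 0.7644% + 8.9913% = 9.7557%.
9.7557% falls short of the 50% threshold by 40.2443 percentage points.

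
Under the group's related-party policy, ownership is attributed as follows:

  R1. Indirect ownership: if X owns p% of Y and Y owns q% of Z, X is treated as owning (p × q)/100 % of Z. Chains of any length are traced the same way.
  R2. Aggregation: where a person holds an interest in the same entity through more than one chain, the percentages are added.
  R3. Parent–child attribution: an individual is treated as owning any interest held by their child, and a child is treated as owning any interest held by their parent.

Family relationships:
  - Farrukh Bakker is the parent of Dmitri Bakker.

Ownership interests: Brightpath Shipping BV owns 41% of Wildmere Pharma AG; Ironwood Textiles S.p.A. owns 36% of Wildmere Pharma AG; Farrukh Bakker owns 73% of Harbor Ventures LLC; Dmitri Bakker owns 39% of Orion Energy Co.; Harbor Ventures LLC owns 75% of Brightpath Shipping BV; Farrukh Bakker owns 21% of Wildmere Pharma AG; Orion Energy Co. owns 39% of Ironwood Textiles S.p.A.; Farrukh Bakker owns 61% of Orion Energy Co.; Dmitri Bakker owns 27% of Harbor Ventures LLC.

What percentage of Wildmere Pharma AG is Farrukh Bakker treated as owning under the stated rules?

65.79%

By parent–child attribution (R3), Farrukh Bakker is treated as also owning Dmitri Bakker's interest in Orion Energy Co, giving 61% + 39% = 100%.
By parent–child attribution (R3), Farrukh Bakker is treated as also owning Dmitri Bakker's interest in Harbor Ventures LLC, giving 73% + 27% = 100%.
Chain via Orion Energy Co. → Ironwood Textiles S.p.A. (R1): 100% × 39% × 36% = 14.04% of Wildmere Pharma AG.
Chain via Harbor Ventures LLC → Brightpath Shipping BV (R1): 100% × 75% × 41% = 30.75% of Wildmere Pharma AG.
Direct interest in Wildmere Pharma AG: 21%.
Aggregating (R2): 14.04% + 30.75% + 21% = 65.79%.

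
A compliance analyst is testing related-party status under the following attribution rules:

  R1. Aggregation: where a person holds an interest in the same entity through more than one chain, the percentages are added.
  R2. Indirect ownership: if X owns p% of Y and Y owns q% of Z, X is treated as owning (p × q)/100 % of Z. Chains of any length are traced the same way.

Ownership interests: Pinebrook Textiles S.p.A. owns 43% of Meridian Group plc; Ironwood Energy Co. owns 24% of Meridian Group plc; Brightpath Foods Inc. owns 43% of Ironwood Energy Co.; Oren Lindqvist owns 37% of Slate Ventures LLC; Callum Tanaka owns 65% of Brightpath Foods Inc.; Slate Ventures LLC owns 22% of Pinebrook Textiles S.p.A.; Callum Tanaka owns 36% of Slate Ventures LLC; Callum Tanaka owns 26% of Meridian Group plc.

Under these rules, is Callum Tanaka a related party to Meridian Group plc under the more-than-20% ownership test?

Yes

Chain via Slate Ventures LLC → Pinebrook Textiles S.p.A. (R2): 36% × 22% × 43% = 3.4056% of Meridian Group plc.
Chain via Brightpath Foods Inc. → Ironwood Energy Co. (R2): 65% × 43% × 24% = 6.708% of Meridian Group plc.
Direct interest in Meridian Group plc: 26%.
Aggregating (R1): 3.4056% + 6.708% + 26% = 36.1136%.
36.1136% exceeds the 20% threshold, so Callum is a related party to Meridian Group plc.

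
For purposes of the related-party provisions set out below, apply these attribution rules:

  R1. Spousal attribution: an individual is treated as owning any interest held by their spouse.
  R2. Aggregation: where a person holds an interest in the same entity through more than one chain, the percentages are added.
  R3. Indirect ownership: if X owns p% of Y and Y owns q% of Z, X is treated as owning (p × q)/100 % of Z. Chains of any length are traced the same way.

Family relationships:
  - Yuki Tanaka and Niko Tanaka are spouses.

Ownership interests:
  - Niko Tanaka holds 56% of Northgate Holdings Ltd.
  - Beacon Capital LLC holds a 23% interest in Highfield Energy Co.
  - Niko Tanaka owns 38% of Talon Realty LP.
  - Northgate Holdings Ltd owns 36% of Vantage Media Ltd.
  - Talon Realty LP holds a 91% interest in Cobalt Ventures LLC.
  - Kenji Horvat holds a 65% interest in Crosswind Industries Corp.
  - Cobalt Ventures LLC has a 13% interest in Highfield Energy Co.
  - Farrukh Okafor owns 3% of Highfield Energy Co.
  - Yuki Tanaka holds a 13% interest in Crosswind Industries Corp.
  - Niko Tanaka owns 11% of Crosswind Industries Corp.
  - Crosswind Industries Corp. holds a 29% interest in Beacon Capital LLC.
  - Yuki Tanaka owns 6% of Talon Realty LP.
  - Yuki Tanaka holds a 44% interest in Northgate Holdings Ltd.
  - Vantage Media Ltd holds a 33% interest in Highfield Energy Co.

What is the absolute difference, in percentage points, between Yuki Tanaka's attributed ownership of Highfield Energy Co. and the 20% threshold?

1.314

By spousal attribution (R1), Yuki Tanaka is treated as also owning Niko Tanaka's interest in Northgate Holdings Ltd, giving 44% + 56% = 100%.
By spousal attribution (R1), Yuki Tanaka is treated as also owning Niko Tanaka's interest in Talon Realty LP, giving 6% + 38% = 44%.
By spousal attribution (R1), Yuki Tanaka is treated as also owning Niko Tanaka's interest in Crosswind Industries Corp, giving 13% + 11% = 24%.
Chain via Northgate Holdings Ltd → Vantage Media Ltd (R3): 100% × 36% × 33% = 11.88% of Highfield Energy Co.
Chain via Talon Realty LP → Cobalt Ventures LLC (R3): 44% × 91% × 13% = 5.2052% of Highfield Energy Co.
Chain via Crosswind Industries Corp. → Beacon Capital LLC (R3): 24% × 29% × 23% = 1.6008% of Highfield Energy Co.
Aggregating (R2): 11.88% + 5.2052% + 1.6008% = 18.686%.
18.686% falls short of the 20% threshold by 1.314 percentage points.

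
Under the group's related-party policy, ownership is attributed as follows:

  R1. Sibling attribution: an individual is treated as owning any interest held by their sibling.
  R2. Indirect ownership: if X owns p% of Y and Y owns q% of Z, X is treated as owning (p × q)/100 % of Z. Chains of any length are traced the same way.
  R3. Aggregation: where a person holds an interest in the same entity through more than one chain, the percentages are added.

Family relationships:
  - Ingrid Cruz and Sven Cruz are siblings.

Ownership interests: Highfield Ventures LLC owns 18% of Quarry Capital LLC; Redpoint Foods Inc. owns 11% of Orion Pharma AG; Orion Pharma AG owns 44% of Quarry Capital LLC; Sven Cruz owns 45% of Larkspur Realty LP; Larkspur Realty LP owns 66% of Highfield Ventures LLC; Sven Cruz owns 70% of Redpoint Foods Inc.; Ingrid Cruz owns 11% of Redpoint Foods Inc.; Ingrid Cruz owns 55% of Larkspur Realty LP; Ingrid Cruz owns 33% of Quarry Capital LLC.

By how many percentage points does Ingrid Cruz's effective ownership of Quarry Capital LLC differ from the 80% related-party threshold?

31.1996

By sibling attribution (R1), Ingrid Cruz is treated as also owning Sven Cruz's interest in Redpoint Foods Inc, giving 11% + 70% = 81%.
By sibling attribution (R1), Ingrid Cruz is treated as also owning Sven Cruz's interest in Larkspur Realty LP, giving 55% + 45% = 100%.
Chain via Redpoint Foods Inc. → Orion Pharma AG (R2): 81% × 11% × 44% = 3.9204% of Quarry Capital LLC.
Chain via Larkspur Realty LP → Highfield Ventures LLC (R2): 100% × 66% × 18% = 11.88% of Quarry Capital LLC.
Direct interest in Quarry Capital LLC: 33%.
Aggregating (R3): 3.9204% + 11.88% + 33% = 48.8004%.
48.8004% falls short of the 80% threshold by 31.1996 percentage points.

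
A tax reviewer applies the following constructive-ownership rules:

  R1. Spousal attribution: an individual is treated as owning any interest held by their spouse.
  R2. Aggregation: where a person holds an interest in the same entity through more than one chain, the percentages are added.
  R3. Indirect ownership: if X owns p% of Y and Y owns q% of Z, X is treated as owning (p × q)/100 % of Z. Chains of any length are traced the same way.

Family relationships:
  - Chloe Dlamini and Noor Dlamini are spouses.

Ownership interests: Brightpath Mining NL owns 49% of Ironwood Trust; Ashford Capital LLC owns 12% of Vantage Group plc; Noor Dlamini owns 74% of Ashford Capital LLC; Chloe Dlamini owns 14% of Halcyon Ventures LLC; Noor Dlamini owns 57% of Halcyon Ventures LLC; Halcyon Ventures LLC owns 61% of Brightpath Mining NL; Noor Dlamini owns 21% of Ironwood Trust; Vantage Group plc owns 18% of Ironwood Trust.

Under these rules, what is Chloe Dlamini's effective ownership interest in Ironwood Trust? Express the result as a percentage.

43.8203%

By spousal attribution (R1), Chloe Dlamini is treated as also owning Noor Dlamini's interest in Halcyon Ventures LLC, giving 14% + 57% = 71%.
By spousal attribution (R1), Chloe Dlamini is treated as owning Noor Dlamini's 74% interest in Ashford Capital LLC.
By spousal attribution (R1), Chloe Dlamini is treated as owning Noor Dlamini's 21% interest in Ironwood Trust.
Chain via Halcyon Ventures LLC → Brightpath Mining NL (R3): 71% × 61% × 49% = 21.2219% of Ironwood Trust.
Chain via Ashford Capital LLC → Vantage Group plc (R3): 74% × 12% × 18% = 1.5984% of Ironwood Trust.
Direct interest in Ironwood Trust: 21%.
Aggregating (R2): 21.2219% + 1.5984% + 21% = 43.8203%.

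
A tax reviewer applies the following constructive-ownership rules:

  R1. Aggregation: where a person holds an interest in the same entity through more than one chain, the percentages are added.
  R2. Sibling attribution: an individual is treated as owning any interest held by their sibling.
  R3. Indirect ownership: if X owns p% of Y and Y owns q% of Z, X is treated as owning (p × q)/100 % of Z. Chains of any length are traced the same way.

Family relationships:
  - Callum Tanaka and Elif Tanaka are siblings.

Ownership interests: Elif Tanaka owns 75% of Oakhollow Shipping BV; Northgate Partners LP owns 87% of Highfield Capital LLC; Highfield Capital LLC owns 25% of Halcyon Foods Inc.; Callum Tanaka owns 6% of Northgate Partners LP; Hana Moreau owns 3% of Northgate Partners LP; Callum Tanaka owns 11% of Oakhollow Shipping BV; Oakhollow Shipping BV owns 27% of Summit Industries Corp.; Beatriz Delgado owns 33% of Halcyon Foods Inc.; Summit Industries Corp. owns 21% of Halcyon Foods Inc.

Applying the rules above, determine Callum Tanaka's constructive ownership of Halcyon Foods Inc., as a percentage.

By sibling attribution (R2), Callum Tanaka is treated as also owning Elif Tanaka's interest in Oakhollow Shipping BV, giving 11% + 75% = 86%.
Chain via Oakhollow Shipping BV → Summit Industries Corp. (R3): 86% × 27% × 21% = 4.8762% of Halcyon Foods Inc.
Chain via Northgate Partners LP → Highfield Capital LLC (R3): 6% × 87% × 25% = 1.305% of Halcyon Foods Inc.
Aggregating (R1): 4.8762% + 1.305% = 6.1812%.

6.1812%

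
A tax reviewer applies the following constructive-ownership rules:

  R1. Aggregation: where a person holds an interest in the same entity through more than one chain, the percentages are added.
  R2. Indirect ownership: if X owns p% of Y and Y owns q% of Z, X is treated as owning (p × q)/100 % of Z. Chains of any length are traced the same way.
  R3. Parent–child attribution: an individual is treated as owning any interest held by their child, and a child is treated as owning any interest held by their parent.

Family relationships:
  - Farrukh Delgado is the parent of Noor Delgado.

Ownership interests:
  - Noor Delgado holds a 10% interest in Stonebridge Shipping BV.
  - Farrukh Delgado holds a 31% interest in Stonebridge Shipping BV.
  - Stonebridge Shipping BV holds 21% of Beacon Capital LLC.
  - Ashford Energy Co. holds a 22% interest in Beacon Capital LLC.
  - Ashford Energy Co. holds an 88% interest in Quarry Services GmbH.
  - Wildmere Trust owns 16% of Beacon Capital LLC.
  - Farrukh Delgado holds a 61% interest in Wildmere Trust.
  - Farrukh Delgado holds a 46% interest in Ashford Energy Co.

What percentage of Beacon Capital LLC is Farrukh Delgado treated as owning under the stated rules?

By parent–child attribution (R3), Farrukh Delgado is treated as also owning Noor Delgado's interest in Stonebridge Shipping BV, giving 31% + 10% = 41%.
Chain via Stonebridge Shipping BV (R2): 41% × 21% = 8.61% of Beacon Capital LLC.
Chain via Ashford Energy Co. (R2): 46% × 22% = 10.12% of Beacon Capital LLC.
Chain via Wildmere Trust (R2): 61% × 16% = 9.76% of Beacon Capital LLC.
Aggregating (R1): 8.61% + 10.12% + 9.76% = 28.49%.

28.49%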